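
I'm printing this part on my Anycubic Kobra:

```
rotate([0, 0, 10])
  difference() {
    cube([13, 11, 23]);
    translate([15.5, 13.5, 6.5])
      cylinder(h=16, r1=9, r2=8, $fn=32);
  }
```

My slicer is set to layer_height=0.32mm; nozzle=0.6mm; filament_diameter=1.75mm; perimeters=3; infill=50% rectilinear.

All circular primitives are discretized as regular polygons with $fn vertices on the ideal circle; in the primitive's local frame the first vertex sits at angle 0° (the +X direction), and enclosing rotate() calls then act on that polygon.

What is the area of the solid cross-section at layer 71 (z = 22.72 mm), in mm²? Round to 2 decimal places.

At z = 22.72 mm: the 13×11 cube contributes its full rectangle (area 143.00 mm²); the cone at (15.5, 13.5) is absent (z outside [6.5, 22.5]); Subtracting the remaining from the first: none of the subtracted shapes is present at this height, so the 13×11 cube is unchanged — area = 143.00 mm²; (whole slice rotated 10° about Z — lengths, areas and connectivity unchanged). Overall, the cross-section is a single solid region. Net area = 143.00 mm².

143.00 mm²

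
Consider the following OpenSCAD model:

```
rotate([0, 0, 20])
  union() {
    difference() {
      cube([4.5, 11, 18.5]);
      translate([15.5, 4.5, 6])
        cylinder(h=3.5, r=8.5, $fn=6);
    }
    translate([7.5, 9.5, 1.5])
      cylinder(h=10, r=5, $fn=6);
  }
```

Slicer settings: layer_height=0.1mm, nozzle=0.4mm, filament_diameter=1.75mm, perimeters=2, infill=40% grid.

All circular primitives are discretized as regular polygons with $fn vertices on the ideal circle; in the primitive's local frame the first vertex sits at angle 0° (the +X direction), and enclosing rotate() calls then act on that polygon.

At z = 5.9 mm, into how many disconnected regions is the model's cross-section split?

1

At z = 5.9 mm: the cube (footprint 4.5×11) is included at this height; the cylinder at (15.5, 4.5) is absent (z outside [6, 9.5]); Subtracting the remaining from the first: none of the subtracted shapes is present at this height, so the 4.5×11 cube is unchanged — 1 connected region; the r=5 cylinder at (7.5, 9.5) gives a regular 6-gon of circumradius 5 (constant along its height); Merging all regions: the regions partially overlap (shared area 5.81 mm²), so overlapping operands fuse into one piece — 1 connected region; (rotated 20° about Z; rotation is an isometry so areas/perimeters/island counts are preserved). The result has 1 disconnected region.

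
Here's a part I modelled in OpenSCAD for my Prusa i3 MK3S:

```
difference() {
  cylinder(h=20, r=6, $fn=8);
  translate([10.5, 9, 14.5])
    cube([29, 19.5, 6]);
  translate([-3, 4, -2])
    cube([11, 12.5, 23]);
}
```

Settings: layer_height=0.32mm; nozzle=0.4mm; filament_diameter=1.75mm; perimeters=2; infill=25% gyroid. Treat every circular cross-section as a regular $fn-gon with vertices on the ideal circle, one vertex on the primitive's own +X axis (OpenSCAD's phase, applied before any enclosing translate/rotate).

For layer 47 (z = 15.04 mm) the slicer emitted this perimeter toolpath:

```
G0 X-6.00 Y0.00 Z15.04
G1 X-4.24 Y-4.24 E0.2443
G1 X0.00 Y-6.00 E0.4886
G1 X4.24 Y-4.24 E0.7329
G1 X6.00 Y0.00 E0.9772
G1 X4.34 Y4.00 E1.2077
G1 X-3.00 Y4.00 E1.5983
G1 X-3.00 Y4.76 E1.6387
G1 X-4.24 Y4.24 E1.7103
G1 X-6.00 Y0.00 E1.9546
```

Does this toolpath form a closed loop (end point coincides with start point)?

Start point (G0): (-6.00, 0.00). End point (last G1): the path returns to the start — closed.

yes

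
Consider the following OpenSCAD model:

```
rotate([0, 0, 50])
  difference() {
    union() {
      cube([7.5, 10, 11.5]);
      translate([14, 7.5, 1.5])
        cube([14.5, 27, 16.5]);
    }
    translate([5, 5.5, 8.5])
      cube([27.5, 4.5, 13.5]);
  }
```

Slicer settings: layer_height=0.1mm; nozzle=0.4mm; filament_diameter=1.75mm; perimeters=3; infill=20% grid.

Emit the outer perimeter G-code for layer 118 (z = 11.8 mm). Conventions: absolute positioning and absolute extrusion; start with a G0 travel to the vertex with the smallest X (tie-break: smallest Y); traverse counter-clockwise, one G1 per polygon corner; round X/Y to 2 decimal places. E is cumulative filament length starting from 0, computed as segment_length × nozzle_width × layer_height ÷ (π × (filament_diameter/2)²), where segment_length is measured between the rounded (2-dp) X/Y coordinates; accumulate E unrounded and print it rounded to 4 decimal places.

G0 X-17.43 Y32.90 Z11.80
G1 X1.34 Y17.15 E0.4075
G1 X10.66 Y28.26 E0.6486
G1 X-8.11 Y44.01 E1.0561
G1 X-17.43 Y32.90 E1.2973

At z = 11.8 mm: the cube does not reach this height (z outside [0, 11.5]); the 14.5×27 cube at (14, 7.5) contributes its full rectangle; Combining (union): only the 14.5×27 cube at (14, 7.5) is present, so the union is just that shape — 1 connected region; the cube at (5, 5.5) (footprint 27.5×4.5) is included at this height; Subtracting the remaining from the first: starting from the result so far, the 27.5×4.5 cube at (5, 5.5) partially overlaps it — only the 36.25 mm² overlap (of its 123.75 mm²) is removed, clipping the outline — 1 connected region; (rotated 50° about Z; rotation is an isometry so areas/perimeters/island counts are preserved). The outline is a single polygon with 4 vertices. Extrusion per mm of travel: 0.4 × 0.1 / (π × 0.875²) = 0.016630. Accumulating E over each segment gives final E = 1.2973.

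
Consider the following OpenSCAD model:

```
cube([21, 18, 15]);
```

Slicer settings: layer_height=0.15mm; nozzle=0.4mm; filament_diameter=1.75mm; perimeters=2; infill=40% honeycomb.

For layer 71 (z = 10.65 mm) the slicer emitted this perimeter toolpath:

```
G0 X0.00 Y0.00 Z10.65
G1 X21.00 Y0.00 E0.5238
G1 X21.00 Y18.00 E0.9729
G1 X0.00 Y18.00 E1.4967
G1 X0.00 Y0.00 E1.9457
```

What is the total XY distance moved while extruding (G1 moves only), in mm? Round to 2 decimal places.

Sum the Euclidean lengths of each G1 segment: total = 78.00 mm.

78.00 mm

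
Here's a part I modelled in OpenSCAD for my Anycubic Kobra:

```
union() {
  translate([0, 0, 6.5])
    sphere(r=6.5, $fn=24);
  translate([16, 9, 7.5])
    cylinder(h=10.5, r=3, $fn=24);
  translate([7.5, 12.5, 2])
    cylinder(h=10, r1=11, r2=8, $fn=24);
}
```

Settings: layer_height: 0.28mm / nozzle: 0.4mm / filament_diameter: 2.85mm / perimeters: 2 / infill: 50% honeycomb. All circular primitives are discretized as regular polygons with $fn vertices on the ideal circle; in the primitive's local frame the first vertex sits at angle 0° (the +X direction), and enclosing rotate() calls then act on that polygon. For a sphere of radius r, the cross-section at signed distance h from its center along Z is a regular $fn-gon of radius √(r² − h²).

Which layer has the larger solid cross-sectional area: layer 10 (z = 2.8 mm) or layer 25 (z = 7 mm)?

Layer 10 (z = 2.8): the r=6.5 sphere contributes a regular 24-gon of circumradius √(6.5²−3.7²) = 5.344 (area = (24/2)·5.344²·sin(360°/24) = 88.70 mm²); the cylinder at (16, 9) is not intersected at this z (z outside [7.5, 18]); the cone at (7.5, 12.5) (r1=11→r2=8) has section circumradius 10.760 here — a regular 24-gon (area = (24/2)·10.760²·sin(360°/24) = 359.59 mm²); Combining (union): the regions partially overlap — summed areas 448.29 mm² minus the doubly-counted overlap 6.01 mm² gives 442.28 mm² — area = 442.28 mm². So its area = 442.28 mm². Layer 25 (z = 7): the sphere: section is a regular 24-gon, circumradius = √(r²−h²) = √(6.5²−0.5²) = 6.481 (area = (24/2)·6.481²·sin(360°/24) = 130.44 mm²); the cylinder at (16, 9) is absent (z outside [7.5, 18]); the cone at (7.5, 12.5): at t=0.500 of its height the radius interpolates to r₁+(r₂−r₁)t = 9.500, giving a regular 24-gon of that circumradius (area = (24/2)·9.500²·sin(360°/24) = 280.30 mm²); Merging all regions: the regions partially overlap — summed areas 410.75 mm² minus the doubly-counted overlap 5.48 mm² gives 405.26 mm² — area = 405.26 mm². So its area = 405.26 mm². Layer 10 is larger (442.28 vs 405.26 mm²).

layer 10 (z = 2.8 mm)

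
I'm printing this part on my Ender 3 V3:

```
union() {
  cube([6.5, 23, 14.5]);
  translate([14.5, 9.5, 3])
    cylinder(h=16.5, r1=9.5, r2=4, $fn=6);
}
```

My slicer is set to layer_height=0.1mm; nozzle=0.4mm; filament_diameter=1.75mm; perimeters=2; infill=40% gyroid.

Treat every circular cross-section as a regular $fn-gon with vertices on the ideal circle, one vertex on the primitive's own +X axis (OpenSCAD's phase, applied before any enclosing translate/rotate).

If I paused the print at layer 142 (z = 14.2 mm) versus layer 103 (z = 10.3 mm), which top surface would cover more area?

Layer 142 (z = 14.2): the cube (footprint 6.5×23) is included at this height (area 149.50 mm²); the cone at (14.5, 9.5): at t=0.679 of its height the radius interpolates to r₁+(r₂−r₁)t = 5.767, giving a regular 6-gon of that circumradius (area = (6/2)·5.767²·sin(360°/6) = 86.40 mm²); Merging all regions: the 2 present regions are separate (no shared area or edge), so areas and boundary lengths simply add and each stays a separate island — area = 235.90 mm². So its area = 235.90 mm². Layer 103 (z = 10.3): the cube is present — its section is the full 6.5×23 rectangle (area 149.50 mm²); the cone at (14.5, 9.5): at t=0.442 of its height the radius interpolates to r₁+(r₂−r₁)t = 7.067, giving a regular 6-gon of that circumradius (area = (6/2)·7.067²·sin(360°/6) = 129.74 mm²); Combining (union): the 2 present regions are separate (no shared area or edge), so areas and boundary lengths simply add and each stays a separate island — area = 279.24 mm². So its area = 279.24 mm². Layer 103 is larger (279.24 vs 235.90 mm²).

layer 103 (z = 10.3 mm)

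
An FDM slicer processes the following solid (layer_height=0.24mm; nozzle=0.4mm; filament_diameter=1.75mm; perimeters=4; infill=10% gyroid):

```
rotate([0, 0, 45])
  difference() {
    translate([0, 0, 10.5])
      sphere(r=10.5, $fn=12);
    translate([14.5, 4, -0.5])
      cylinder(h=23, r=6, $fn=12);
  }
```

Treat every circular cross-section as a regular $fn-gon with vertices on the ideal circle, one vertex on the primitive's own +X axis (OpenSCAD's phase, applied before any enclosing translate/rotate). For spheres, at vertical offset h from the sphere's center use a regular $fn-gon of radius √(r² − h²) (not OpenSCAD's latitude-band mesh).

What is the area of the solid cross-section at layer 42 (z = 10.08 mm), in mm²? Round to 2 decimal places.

326.14 mm²

At z = 10.08 mm: the sphere: section is a regular 12-gon, circumradius = √(r²−h²) = √(10.5²−0.42²) = 10.492 (area = (12/2)·10.492²·sin(360°/12) = 330.22 mm²); the r=6 cylinder at (14.5, 4) contributes a regular 12-gon of circumradius 6 (area = (12/2)·6.000²·sin(360°/12) = 108.00 mm²); Subtracting the remaining from the first: starting from the r=10.5 sphere (330.22 mm²), the r=6 cylinder at (14.5, 4) partially overlaps it — only the 4.08 mm² overlap (of its 108.00 mm²) is removed, clipping the outline — area = 326.14 mm²; (whole slice rotated 45° about Z — lengths, areas and connectivity unchanged). Overall, the cross-section is a single solid region. Net area = 326.14 mm².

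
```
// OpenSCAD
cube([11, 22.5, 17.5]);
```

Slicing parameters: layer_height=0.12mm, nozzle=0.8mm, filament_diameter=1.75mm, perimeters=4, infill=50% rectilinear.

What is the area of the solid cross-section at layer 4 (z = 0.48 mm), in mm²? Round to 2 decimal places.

At z = 0.48 mm: the 11×22.5 cube contributes its full rectangle (area 247.50 mm²). Overall, the cross-section is a single solid region. Net area = 247.50 mm².

247.50 mm²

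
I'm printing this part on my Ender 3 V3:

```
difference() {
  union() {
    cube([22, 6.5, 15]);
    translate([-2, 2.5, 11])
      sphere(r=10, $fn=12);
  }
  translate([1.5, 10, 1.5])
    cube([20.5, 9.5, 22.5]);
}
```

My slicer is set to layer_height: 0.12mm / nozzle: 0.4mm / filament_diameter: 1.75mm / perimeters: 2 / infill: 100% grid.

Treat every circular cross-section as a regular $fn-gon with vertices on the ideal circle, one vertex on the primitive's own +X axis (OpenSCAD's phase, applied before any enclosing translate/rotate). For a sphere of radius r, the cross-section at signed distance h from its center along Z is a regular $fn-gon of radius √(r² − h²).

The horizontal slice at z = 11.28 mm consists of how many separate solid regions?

1

At z = 11.28 mm: the 22×6.5 cube contributes its full rectangle; the sphere at (-2, 2.5): section is a regular 12-gon, circumradius = √(r²−h²) = √(10²−0.28²) = 9.996; Taking the union: the regions partially overlap (shared area 48.99 mm²), so overlapping operands fuse into one piece — 1 connected region; the cube at (1.5, 10) (footprint 20.5×9.5) is included at this height; Taking the first minus the rest: starting from the result so far, the 20.5×9.5 cube at (1.5, 10) partially overlaps it — only the 2.70 mm² overlap (of its 194.75 mm²) is removed, clipping the outline — 1 connected region. The result has 1 disconnected region.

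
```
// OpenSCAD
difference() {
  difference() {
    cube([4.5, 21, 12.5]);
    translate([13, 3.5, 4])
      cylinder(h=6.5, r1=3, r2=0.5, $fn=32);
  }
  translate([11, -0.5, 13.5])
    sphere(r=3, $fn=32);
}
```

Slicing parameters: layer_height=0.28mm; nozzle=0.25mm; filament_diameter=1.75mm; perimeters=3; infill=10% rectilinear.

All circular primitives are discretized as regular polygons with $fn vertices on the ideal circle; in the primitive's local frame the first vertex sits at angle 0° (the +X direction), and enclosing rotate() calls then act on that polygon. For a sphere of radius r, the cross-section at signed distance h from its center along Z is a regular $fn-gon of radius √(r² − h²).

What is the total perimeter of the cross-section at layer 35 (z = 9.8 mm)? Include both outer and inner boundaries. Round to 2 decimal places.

51.00 mm

At z = 9.8 mm: the cube is present — its section is the full 4.5×21 rectangle (perimeter 51.00 mm); the cone at (13, 3.5) contributes a regular 32-gon of circumradius 0.769 (interpolated between r1=3 and r2=0.5 at t=0.892) (perimeter = 2·32·0.769·sin(180°/32) = 4.83 mm); After the difference (first − rest): starting from the 4.5×21 cube, the cone at (13, 3.5) misses the remaining region (no effect) — boundary = 51.00 mm; the sphere at (11, -0.5) does not reach this height (|z−center|=3.700 > r=3); Subtracting the remaining from the first: none of the subtracted shapes is present at this height, so the result so far is unchanged — boundary = 51.00 mm. Overall, the cross-section is a single solid region. Total boundary length (outer) = 51.00 mm.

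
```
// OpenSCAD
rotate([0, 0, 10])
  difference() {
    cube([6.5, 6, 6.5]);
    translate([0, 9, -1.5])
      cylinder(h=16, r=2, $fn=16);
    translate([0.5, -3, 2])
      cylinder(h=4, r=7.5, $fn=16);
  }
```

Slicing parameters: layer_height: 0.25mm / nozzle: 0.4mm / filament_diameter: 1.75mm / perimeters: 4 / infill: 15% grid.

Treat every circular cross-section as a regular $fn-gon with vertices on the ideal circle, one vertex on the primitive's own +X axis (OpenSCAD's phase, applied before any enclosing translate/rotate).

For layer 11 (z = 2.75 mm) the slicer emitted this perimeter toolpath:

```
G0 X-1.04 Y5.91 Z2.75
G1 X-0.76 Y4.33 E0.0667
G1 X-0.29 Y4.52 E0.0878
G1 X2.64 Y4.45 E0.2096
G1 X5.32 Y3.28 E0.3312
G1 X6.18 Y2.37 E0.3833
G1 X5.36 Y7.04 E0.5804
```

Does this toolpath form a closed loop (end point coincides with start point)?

no

Start point (G0): (-1.04, 5.91). End point (last G1): the path does not return to the start — open.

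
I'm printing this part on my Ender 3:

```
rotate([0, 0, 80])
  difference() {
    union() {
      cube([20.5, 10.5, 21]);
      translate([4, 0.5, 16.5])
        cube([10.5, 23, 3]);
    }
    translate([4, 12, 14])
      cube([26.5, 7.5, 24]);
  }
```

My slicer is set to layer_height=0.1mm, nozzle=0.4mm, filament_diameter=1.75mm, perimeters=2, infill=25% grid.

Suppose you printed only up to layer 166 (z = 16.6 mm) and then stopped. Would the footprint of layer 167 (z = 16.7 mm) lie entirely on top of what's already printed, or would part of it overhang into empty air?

Compare the two slices. At z = 16.6: the cube is present — its section is the full 20.5×10.5 rectangle (area 215.25 mm²); the cube at (4, 0.5) is present — its section is the full 10.5×23 rectangle (area 241.50 mm²); Taking the union: the regions partially overlap — summed areas 456.75 mm² minus the doubly-counted overlap 105.00 mm² gives 351.75 mm² — area = 351.75 mm²; the cube at (4, 12) (footprint 26.5×7.5) is included at this height (area 198.75 mm²); After the difference (first − rest): starting from the result so far (351.75 mm²), the 26.5×7.5 cube at (4, 12) partially overlaps it — only the 78.75 mm² overlap (of its 198.75 mm²) is removed, clipping the outline — area = 273.00 mm²; (rotated 80° about Z; rotation is an isometry so areas/perimeters/island counts are preserved). At z = 16.7: the cube (footprint 20.5×10.5) is included at this height (area 215.25 mm²); the cube at (4, 0.5) is present — its section is the full 10.5×23 rectangle (area 241.50 mm²); Taking the union: the regions partially overlap — summed areas 456.75 mm² minus the doubly-counted overlap 105.00 mm² gives 351.75 mm² — area = 351.75 mm²; the cube at (4, 12) (footprint 26.5×7.5) is included at this height (area 198.75 mm²); Taking the first minus the rest: starting from that combined region (351.75 mm²), the 26.5×7.5 cube at (4, 12) partially overlaps it — only the 78.75 mm² overlap (of its 198.75 mm²) is removed, clipping the outline — area = 273.00 mm²; (rotated 80° about Z; rotation is an isometry so areas/perimeters/island counts are preserved). Checking containment: the cross-section at z = 16.7 is a subset of the cross-section at z = 16.6.

entirely on top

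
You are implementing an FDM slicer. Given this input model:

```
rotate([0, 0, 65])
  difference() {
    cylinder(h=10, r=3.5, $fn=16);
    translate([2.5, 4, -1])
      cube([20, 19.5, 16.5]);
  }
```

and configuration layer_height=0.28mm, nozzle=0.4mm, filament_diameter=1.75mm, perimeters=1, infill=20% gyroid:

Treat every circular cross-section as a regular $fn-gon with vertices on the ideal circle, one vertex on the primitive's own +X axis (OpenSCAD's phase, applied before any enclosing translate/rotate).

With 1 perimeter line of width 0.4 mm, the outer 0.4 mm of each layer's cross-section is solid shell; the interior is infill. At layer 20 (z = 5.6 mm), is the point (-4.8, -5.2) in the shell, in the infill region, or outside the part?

outside

At z = 5.6 mm: the r=3.5 cylinder gives a regular 16-gon of circumradius 3.5 (constant along its height); the cube at (2.5, 4) (footprint 20×19.5) is included at this height; Subtracting the remaining from the first: starting from the r=3.5 cylinder, the 20×19.5 cube at (2.5, 4) misses the remaining region (no effect) — 1 connected region; (rotated 65° about Z; rotation is an isometry so areas/perimeters/island counts are preserved). Overall, the cross-section is a single solid region. Undo the 65° rotation: the query point maps to (-6.741, 2.153) in the un-rotated model frame. The nearest boundary edge runs (-3.50, 0.00)→(-3.23, 1.34); distance from the point to it = 3.60 mm. The point is not inside any of the regions above, so it lies outside the cross-section (3.60 mm from the nearest boundary).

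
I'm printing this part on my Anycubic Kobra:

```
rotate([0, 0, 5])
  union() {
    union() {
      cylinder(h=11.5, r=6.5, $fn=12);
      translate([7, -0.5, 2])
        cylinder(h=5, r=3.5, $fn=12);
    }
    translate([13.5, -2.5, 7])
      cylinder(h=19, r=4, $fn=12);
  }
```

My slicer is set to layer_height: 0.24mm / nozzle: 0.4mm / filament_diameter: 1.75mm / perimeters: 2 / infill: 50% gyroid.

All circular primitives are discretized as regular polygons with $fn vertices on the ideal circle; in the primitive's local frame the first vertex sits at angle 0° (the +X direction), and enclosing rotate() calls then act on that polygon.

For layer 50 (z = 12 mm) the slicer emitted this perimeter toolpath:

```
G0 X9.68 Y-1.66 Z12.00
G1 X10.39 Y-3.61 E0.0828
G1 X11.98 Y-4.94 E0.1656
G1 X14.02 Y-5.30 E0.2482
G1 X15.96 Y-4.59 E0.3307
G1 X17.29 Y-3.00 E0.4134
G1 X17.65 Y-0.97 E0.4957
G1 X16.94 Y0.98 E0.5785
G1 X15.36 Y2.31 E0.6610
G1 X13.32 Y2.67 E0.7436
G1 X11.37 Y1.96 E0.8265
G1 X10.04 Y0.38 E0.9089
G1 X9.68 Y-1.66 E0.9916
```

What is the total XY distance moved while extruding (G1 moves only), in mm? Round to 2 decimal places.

24.84 mm

Sum the Euclidean lengths of each G1 segment: total = 24.84 mm.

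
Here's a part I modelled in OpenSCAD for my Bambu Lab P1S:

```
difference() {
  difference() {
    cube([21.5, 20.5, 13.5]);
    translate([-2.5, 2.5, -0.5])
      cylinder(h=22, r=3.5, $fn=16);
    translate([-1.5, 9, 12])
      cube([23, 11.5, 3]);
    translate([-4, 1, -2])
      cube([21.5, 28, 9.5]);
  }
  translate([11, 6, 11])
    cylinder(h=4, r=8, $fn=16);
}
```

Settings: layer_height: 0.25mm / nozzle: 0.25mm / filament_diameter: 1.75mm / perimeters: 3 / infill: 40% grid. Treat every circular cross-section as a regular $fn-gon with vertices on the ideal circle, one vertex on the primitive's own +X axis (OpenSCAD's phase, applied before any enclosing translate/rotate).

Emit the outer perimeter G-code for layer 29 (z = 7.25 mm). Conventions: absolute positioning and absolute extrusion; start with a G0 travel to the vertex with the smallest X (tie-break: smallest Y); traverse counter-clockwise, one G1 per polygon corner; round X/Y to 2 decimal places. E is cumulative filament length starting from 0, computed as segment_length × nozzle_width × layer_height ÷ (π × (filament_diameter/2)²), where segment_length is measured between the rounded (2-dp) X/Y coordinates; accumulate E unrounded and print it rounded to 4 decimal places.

At z = 7.25 mm: the cube (footprint 21.5×20.5) is included at this height; the r=3.5 cylinder at (-2.5, 2.5) gives a regular 16-gon of circumradius 3.5 (constant along its height); the cube at (-1.5, 9) is absent (z outside [12, 15]); the 21.5×28 cube at (-4, 1) contributes its full rectangle; Subtracting the remaining from the first: starting from the 21.5×20.5 cube, the r=3.5 cylinder at (-2.5, 2.5) partially overlaps it — only the 3.13 mm² overlap (of its 37.50 mm²) is removed, clipping the outline; the 21.5×28 cube at (-4, 1) partially overlaps it — only the 338.42 mm² overlap (of its 602.00 mm²) is removed, clipping the outline — 1 connected region; the cylinder at (11, 6) does not reach this height (z outside [11, 15]); Subtracting the remaining from the first: none of the subtracted shapes is present at this height, so the result so far is unchanged — 1 connected region. The outline is a single polygon with 7 vertices. Extrusion per mm of travel: 0.25 × 0.25 / (π × 0.875²) = 0.025984. Accumulating E over each segment gives final E = 2.1713.

G0 X0.00 Y0.00 Z7.25
G1 X21.50 Y0.00 E0.5587
G1 X21.50 Y20.50 E1.0913
G1 X17.50 Y20.50 E1.1953
G1 X17.50 Y1.00 E1.7020
G1 X0.63 Y1.00 E2.1403
G1 X0.00 Y0.06 E2.1697
G1 X0.00 Y0.00 E2.1713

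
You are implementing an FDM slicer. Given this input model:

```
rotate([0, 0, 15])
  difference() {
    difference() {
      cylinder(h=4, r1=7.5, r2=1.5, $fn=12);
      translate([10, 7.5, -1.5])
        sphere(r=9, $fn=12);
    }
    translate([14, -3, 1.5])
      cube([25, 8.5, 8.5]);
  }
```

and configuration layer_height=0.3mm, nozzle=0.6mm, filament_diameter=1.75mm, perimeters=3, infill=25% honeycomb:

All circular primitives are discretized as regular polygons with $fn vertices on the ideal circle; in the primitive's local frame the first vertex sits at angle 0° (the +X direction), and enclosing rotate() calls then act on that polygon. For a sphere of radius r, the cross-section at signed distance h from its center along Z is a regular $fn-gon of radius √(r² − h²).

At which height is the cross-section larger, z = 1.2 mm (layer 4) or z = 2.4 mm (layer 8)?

Layer 4 (z = 1.2): the cone (r1=7.5→r2=1.5) has section circumradius 5.700 here — a regular 12-gon (area = (12/2)·5.700²·sin(360°/12) = 97.47 mm²); the sphere at (10, 7.5): section is a regular 12-gon, circumradius = √(r²−h²) = √(9²−2.7²) = 8.585 (area = (12/2)·8.585²·sin(360°/12) = 221.13 mm²); After the difference (first − rest): starting from the cone (97.47 mm²), the r=9 sphere at (10, 7.5) partially overlaps it — only the 5.96 mm² overlap (of its 221.13 mm²) is removed, clipping the outline — area = 91.51 mm²; the cube at (14, -3) is absent (z outside [1.5, 10]); Subtracting the remaining from the first: none of the subtracted shapes is present at this height, so that combined region is unchanged — area = 91.51 mm²; (whole slice rotated 15° about Z — lengths, areas and connectivity unchanged). So its area = 91.51 mm². Layer 8 (z = 2.4): the cone contributes a regular 12-gon of circumradius 3.900 (interpolated between r1=7.5 and r2=1.5 at t=0.600) (area = (12/2)·3.900²·sin(360°/12) = 45.63 mm²); the sphere at (10, 7.5): section is a regular 12-gon, circumradius = √(r²−h²) = √(9²−3.9²) = 8.111 (area = (12/2)·8.111²·sin(360°/12) = 197.37 mm²); After the difference (first − rest): starting from the cone (45.63 mm²), the r=9 sphere at (10, 7.5) misses the remaining region (no effect) — area = 45.63 mm²; the cube at (14, -3) is present — its section is the full 25×8.5 rectangle (area 212.50 mm²); Subtracting the remaining from the first: starting from that combined region (45.63 mm²), the 25×8.5 cube at (14, -3) misses the remaining region (no effect) — area = 45.63 mm²; (rotated 15° about Z; rotation is an isometry so areas/perimeters/island counts are preserved). So its area = 45.63 mm². Layer 4 is larger (91.51 vs 45.63 mm²).

layer 4 (z = 1.2 mm)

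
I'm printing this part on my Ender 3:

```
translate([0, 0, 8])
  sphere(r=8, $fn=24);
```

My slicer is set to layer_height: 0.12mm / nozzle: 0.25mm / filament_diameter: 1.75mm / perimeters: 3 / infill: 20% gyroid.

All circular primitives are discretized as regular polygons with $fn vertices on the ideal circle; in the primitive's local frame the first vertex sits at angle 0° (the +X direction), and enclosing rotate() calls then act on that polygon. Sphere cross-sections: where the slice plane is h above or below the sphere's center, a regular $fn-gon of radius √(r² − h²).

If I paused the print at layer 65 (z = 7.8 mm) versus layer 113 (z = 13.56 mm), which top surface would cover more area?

layer 65 (z = 7.8 mm)

Layer 65 (z = 7.8): the sphere: section is a regular 24-gon, circumradius = √(r²−h²) = √(8²−0.2²) = 7.997 (area = (24/2)·7.997²·sin(360°/24) = 198.65 mm²). So its area = 198.65 mm². Layer 113 (z = 13.56): the r=8 sphere slices to a regular 24-gon of circumradius 5.752 (√(r²−h²) with h=5.56 from center) (area = (24/2)·5.752²·sin(360°/24) = 102.76 mm²). So its area = 102.76 mm². Layer 65 is larger (198.65 vs 102.76 mm²).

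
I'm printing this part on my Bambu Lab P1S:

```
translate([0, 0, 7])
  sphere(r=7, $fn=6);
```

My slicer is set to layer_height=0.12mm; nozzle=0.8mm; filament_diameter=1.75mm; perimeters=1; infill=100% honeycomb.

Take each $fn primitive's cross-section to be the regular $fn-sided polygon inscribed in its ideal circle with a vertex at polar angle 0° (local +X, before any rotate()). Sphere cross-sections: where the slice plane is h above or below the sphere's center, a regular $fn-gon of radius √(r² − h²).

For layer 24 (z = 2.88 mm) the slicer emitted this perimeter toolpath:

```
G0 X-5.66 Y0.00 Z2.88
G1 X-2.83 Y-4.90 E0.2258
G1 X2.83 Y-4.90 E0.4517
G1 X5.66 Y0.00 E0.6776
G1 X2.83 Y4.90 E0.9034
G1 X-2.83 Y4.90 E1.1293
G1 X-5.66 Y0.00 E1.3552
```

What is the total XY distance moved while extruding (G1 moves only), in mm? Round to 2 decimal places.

33.95 mm

Sum the Euclidean lengths of each G1 segment: total = 33.95 mm.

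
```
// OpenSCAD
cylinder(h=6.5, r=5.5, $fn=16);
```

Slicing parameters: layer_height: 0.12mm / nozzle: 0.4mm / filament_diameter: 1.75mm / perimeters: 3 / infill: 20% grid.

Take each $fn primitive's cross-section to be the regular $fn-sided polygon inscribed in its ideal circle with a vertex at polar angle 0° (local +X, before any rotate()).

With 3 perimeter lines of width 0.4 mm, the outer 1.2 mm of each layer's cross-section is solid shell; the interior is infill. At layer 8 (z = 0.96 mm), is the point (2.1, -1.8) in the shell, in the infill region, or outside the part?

At z = 0.96 mm: the r=5.5 cylinder contributes a regular 16-gon of circumradius 5.5. Overall, the cross-section is a single solid region. The nearest boundary edge runs (3.89, -3.89)→(5.08, -2.10); distance from the point to it = 2.65 mm. The point is inside the cross-section and 2.65 mm from the nearest boundary — more than the 1.2 mm shell width (3 × 0.4), so it's in the infill interior.

infill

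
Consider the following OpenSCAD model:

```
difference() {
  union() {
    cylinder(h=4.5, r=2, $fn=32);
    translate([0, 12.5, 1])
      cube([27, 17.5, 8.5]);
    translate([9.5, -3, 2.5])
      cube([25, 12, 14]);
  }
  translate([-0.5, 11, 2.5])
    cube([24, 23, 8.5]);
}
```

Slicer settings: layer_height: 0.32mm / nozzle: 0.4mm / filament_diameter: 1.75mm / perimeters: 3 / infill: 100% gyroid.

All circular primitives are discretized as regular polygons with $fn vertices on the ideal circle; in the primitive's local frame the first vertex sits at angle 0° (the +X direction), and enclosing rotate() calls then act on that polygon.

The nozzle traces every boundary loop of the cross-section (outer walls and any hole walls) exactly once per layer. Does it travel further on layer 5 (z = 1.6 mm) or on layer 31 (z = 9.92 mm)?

Layer 5 (z = 1.6): the r=2 cylinder contributes a regular 32-gon of circumradius 2 (perimeter = 2·32·2.000·sin(180°/32) = 12.55 mm); the cube at (0, 12.5) (footprint 27×17.5) is included at this height (perimeter 89.00 mm); the cube at (9.5, -3) is not intersected at this z (z outside [2.5, 16.5]); Merging all regions: the 2 present regions are separate (no shared area or edge), so areas and boundary lengths simply add and each stays a separate island — boundary = 101.55 mm; the cube at (-0.5, 11) does not reach this height (z outside [2.5, 11]); After the difference (first − rest): none of the subtracted shapes is present at this height, so the result so far is unchanged — boundary = 101.55 mm. So its perimeter = 101.55 mm. Layer 31 (z = 9.92): the cylinder is not intersected at this z (z outside [0, 4.5]); the cube at (0, 12.5) is absent (z outside [1, 9.5]); the cube at (9.5, -3) is present — its section is the full 25×12 rectangle (perimeter 74.00 mm); Combining (union): only the 25×12 cube at (9.5, -3) is present, so the union is just that shape — boundary = 74.00 mm; the 24×23 cube at (-0.5, 11) contributes its full rectangle (perimeter 94.00 mm); After the difference (first − rest): starting from that combined region, the 24×23 cube at (-0.5, 11) misses the remaining region (no effect) — boundary = 74.00 mm. So its perimeter = 74.00 mm. Layer 5 is larger (101.55 vs 74.00 mm).

layer 5 (z = 1.6 mm)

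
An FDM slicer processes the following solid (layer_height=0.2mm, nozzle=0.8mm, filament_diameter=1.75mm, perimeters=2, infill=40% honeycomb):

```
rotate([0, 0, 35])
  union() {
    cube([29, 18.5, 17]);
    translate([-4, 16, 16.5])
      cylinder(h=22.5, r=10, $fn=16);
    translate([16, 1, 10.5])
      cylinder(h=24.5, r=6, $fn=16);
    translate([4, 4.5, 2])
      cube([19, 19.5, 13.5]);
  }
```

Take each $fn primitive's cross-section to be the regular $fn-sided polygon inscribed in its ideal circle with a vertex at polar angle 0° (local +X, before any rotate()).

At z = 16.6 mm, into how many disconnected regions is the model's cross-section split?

At z = 16.6 mm: the cube is present — its section is the full 29×18.5 rectangle; the r=10 cylinder at (-4, 16) contributes a regular 16-gon of circumradius 10; the r=6 cylinder at (16, 1) gives a regular 16-gon of circumradius 6 (constant along its height); the cube at (4, 4.5) does not reach this height (z outside [2, 15.5]); Taking the union: the regions partially overlap (shared area 119.42 mm²), so overlapping operands fuse into one piece — 1 connected region; (whole slice rotated 35° about Z — lengths, areas and connectivity unchanged). The result has 1 disconnected region.

1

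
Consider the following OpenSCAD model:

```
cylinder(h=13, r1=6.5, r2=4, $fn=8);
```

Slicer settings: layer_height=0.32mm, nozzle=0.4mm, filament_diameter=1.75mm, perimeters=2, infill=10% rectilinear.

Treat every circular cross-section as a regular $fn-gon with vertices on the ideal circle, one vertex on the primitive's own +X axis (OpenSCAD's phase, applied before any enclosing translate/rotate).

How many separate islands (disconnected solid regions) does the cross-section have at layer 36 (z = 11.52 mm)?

At z = 11.52 mm: the cone contributes a regular 8-gon of circumradius 4.285 (interpolated between r1=6.5 and r2=4 at t=0.886). Overall, the cross-section is a single solid region. Island count = 1.

1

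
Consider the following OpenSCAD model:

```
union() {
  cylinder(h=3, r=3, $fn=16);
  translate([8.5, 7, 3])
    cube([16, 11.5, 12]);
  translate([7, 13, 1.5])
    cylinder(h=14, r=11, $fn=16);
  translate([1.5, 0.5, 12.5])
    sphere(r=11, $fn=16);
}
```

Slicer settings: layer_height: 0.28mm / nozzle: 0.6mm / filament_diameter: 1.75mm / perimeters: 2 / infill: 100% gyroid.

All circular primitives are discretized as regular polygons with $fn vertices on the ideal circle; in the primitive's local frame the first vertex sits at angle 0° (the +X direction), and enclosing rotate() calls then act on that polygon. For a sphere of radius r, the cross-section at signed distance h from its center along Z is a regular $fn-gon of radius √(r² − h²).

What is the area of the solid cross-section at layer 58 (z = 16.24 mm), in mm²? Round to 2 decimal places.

327.61 mm²

At z = 16.24 mm: the cylinder does not reach this height (z outside [0, 3]); the cube at (8.5, 7) is not intersected at this z (z outside [3, 15]); the cylinder at (7, 13) is not intersected at this z (z outside [1.5, 15.5]); the sphere at (1.5, 0.5): section is a regular 16-gon, circumradius = √(r²−h²) = √(11²−3.74²) = 10.345 (area = (16/2)·10.345²·sin(360°/16) = 327.61 mm²); Combining (union): only the r=11 sphere at (1.5, 0.5) is present, so the union is just that shape — area = 327.61 mm². Overall, the cross-section is a single solid region. Net area = 327.61 mm².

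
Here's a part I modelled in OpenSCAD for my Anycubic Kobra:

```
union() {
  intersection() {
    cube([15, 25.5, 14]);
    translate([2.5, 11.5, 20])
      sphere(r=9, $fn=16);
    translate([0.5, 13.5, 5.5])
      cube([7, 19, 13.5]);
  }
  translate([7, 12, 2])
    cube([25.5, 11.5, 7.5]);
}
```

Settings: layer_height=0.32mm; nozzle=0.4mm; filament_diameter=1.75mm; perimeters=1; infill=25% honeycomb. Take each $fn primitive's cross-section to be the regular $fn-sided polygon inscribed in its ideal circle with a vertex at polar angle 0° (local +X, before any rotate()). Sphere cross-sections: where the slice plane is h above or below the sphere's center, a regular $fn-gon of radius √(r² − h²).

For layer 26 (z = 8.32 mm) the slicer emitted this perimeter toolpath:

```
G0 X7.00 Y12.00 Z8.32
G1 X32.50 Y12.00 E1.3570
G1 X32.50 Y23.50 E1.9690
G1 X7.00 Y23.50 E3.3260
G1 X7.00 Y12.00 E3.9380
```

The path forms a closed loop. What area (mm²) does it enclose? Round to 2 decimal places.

Apply the shoelace formula to the sequence of (X, Y) vertices; enclosed area = 293.25 mm².

293.25 mm²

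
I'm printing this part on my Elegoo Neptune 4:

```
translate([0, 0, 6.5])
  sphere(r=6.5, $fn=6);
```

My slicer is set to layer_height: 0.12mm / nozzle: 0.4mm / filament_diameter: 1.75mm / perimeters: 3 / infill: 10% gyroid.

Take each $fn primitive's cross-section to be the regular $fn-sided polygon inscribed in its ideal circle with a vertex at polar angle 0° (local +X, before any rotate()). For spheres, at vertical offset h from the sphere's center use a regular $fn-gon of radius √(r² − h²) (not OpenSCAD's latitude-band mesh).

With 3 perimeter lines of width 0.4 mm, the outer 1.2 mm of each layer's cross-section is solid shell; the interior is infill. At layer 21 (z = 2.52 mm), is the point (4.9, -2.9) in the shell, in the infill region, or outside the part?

At z = 2.52 mm: the sphere: section is a regular 6-gon, circumradius = √(r²−h²) = √(6.5²−3.98²) = 5.139. Overall, the cross-section is a single solid region. The nearest boundary edge runs (2.57, -4.45)→(5.14, 0.00); distance from the point to it = 1.24 mm. The point is not inside any of the regions above, so it lies outside the cross-section (1.24 mm from the nearest boundary).

outside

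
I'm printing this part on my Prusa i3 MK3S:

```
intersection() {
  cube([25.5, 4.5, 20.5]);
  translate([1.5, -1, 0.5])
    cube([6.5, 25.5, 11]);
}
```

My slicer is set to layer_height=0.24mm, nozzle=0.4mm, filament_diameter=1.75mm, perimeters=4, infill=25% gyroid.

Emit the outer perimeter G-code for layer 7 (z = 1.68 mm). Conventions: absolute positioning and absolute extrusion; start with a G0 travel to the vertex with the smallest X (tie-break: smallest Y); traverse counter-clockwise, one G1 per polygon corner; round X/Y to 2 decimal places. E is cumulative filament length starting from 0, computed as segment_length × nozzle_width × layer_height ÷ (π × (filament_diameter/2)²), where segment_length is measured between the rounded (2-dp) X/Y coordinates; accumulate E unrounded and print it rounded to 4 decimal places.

G0 X1.50 Y0.00 Z1.68
G1 X8.00 Y0.00 E0.2594
G1 X8.00 Y4.50 E0.4390
G1 X1.50 Y4.50 E0.6985
G1 X1.50 Y0.00 E0.8781

At z = 1.68 mm: the cube (footprint 25.5×4.5) is included at this height; the 6.5×25.5 cube at (1.5, -1) contributes its full rectangle; Taking the intersection: the 6.5×25.5 cube at (1.5, -1) partially overlaps the 25.5×4.5 cube; clipping to the common part keeps 29.25 mm² — 1 connected region. The outline is a single polygon with 4 vertices. Extrusion per mm of travel: 0.4 × 0.24 / (π × 0.875²) = 0.039912. Accumulating E over each segment gives final E = 0.8781.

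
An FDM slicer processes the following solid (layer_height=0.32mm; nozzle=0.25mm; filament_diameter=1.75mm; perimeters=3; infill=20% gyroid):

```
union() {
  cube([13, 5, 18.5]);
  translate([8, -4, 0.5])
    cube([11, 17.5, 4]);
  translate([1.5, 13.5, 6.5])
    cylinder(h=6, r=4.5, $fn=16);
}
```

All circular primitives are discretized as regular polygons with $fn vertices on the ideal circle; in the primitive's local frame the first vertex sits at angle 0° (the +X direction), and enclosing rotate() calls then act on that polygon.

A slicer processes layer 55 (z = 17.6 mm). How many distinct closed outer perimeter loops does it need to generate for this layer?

At z = 17.6 mm: the cube is present — its section is the full 13×5 rectangle; the cube at (8, -4) is absent (z outside [0.5, 4.5]); the cylinder at (1.5, 13.5) is absent (z outside [6.5, 12.5]); Merging all regions: only the 13×5 cube is present, so the union is just that shape — 1 connected region. The result has 1 disconnected region.

1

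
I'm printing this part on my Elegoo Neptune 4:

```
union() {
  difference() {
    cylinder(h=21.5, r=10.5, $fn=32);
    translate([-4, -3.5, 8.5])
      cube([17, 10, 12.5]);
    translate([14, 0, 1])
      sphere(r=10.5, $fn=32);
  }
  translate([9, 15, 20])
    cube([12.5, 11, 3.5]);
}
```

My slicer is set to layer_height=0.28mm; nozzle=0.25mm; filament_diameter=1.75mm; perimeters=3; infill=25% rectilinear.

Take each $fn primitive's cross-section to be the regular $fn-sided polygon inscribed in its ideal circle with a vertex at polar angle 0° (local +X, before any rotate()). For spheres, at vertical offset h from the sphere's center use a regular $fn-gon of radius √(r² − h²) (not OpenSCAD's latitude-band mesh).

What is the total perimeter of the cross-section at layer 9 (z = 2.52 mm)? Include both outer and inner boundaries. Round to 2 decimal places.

65.94 mm

At z = 2.52 mm: the r=10.5 cylinder gives a regular 32-gon of circumradius 10.5 (constant along its height) (perimeter = 2·32·10.500·sin(180°/32) = 65.87 mm); the cube at (-4, -3.5) is not intersected at this z (z outside [8.5, 21]); the sphere at (14, 0): section is a regular 32-gon, circumradius = √(r²−h²) = √(10.5²−1.52²) = 10.389 (perimeter = 2·32·10.389·sin(180°/32) = 65.17 mm); After the difference (first − rest): starting from the r=10.5 cylinder, the r=10.5 sphere at (14, 0) partially overlaps it — only the 72.80 mm² overlap (of its 336.93 mm²) is removed, clipping the outline — boundary = 65.94 mm; the cube at (9, 15) does not reach this height (z outside [20, 23.5]); Merging all regions: only the result so far is present, so the union is just that shape — boundary = 65.94 mm. Overall, the cross-section is a single solid region. Total boundary length (outer) = 65.94 mm.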